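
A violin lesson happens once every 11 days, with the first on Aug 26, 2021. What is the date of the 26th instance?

May 28, 2022

The 26th occurrence is 25 intervals after the first: 25 × 11 = 275 days after Aug 26, 2021.
Aug has 31 days — 5 days to the end of Aug leaves 270.
Sep has 30 days (240 left).
Oct has 31 days (209 left).
Nov has 30 days (179 left).
Dec has 31 days (148 left).
Jan has 31 days (117 left).
Feb has 28 days (89 left).
Mar has 31 days (58 left).
Apr has 30 days (28 left).
28 days into May → May 28, 2022.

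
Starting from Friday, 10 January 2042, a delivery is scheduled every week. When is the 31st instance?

The 31st occurrence is 30 intervals after the first: 30 × 7 = 210 days after 10 January 2042.
January has 31 days — 21 days to the end of January leaves 189.
February has 28 days (161 left).
March has 31 days (130 left).
April has 30 days (100 left).
May has 31 days (69 left).
June has 30 days (39 left).
July has 31 days (8 left).
8 days into August → 8 August 2042.

8 August 2042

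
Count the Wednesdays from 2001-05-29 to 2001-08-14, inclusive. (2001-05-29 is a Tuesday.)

2001-05-29 is a Tuesday; the first Wednesday on or after it is 2001-05-30 (1 day later).
From 2001-05-30 to 2001-08-14: 1 + 30 + 31 + 14 = 76 days (rest of May, June, July, August).
76 ÷ 7 = 10 full weeks with remainder 6, so 10 more Wednesdays after the first → 11.

11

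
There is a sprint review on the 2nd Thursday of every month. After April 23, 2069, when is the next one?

May 9, 2069

April 2069 starts on a Monday; its first Thursday is the 4th, so the 2nd Thursday is the 11th — April 11, 2069.
That is not after April 23, 2069, so look at May 2069.
May 2069 starts on a Wednesday; its first Thursday is the 2nd, so the 2nd Thursday is the 9th — May 9, 2069.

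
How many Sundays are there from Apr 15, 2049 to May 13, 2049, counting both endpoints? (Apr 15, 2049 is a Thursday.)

Apr 15, 2049 is a Thursday; the first Sunday on or after it is Apr 18, 2049 (3 days later).
From Apr 18, 2049 to May 13, 2049: 12 + 13 = 25 days (rest of Apr, May).
25 ÷ 7 = 3 full weeks with remainder 4, so 3 more Sundays after the first → 4.

4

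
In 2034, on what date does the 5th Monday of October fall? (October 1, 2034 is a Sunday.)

October 2034 begins on a Sunday, so the first Monday is October 2 (1 day later).
The 5th Monday is 4 weeks later: 2 + 28 = 30.

October 30, 2034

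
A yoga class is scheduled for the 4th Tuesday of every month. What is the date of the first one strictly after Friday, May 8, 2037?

May 2037 starts on a Friday; its first Tuesday is the 5th, so the 4th Tuesday is the 26th — May 26, 2037.
May 26, 2037 is after May 8, 2037, so that is the next one.

May 26, 2037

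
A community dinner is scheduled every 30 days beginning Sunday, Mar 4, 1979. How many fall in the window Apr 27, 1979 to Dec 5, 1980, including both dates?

Occurrences land 30·i days after Mar 4, 1979 for i = 0, 1, 2, …
Apr 27, 1979 is 54 days after the start; 54 ÷ 30 = 1 remainder 24; since the remainder is 24, round up to i = 2. First occurrence in the window: #3 on May 3, 1979 (2×30 = 60 days in).
Dec 5, 1980 is 642 days after the start; 642 ÷ 30 = 21 remainder 12. Last occurrence in the window: #22 on Nov 23, 1980.
Occurrences #3 through #22: 20 in total.

20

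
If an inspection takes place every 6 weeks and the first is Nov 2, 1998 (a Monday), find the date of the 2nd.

Dec 14, 1998

The 2nd occurrence is 1 interval after the first: 1 × 42 = 42 days after Nov 2, 1998.
Nov has 30 days — 28 days to the end of Nov leaves 14.
14 days into Dec → Dec 14, 1998.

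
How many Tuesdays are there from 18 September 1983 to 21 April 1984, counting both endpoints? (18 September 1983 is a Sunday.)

18 September 1983 is a Sunday; the first Tuesday on or after it is 20 September 1983 (2 days later).
From 20 September 1983 to 21 April 1984: 10 + 31 + 30 + 31 + 31 + 29 + 31 + 21 = 214 days (rest of September, October, November, December, January, February, March, April).
214 ÷ 7 = 30 full weeks with remainder 4, so 30 more Tuesdays after the first → 31.

31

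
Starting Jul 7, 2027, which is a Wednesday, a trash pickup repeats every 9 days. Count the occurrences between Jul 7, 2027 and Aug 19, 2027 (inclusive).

5

Occurrences land 9·i days after Jul 7, 2027 for i = 0, 1, 2, …
The window opens on the start date, so the first occurrence inside is #1 on Jul 7, 2027.
Aug 19, 2027 is 43 days after the start; 43 ÷ 9 = 4 remainder 7. Last occurrence in the window: #5 on Aug 12, 2027.
Occurrences #1 through #5: 5 in total.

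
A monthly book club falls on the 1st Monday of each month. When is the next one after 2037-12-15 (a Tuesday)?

December 2037 starts on a Tuesday, so its 1st Monday is 2037-12-07 (6 days in).
That is not after 2037-12-15, so look at January 2038.
January 2038 starts on a Friday, so its 1st Monday is 2038-01-04 (3 days in).

2038-01-04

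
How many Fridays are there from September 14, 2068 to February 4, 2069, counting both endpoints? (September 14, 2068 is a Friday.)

21

September 14, 2068 is a Friday; the first Friday on or after it is September 14, 2068.
From September 14, 2068 to February 4, 2069: 16 + 31 + 30 + 31 + 31 + 4 = 143 days (rest of September, October, November, December, January, February).
143 ÷ 7 = 20 full weeks with remainder 3, so 20 more Fridays after the first → 21.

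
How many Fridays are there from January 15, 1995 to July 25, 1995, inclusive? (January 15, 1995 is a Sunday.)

January 15, 1995 is a Sunday; the first Friday on or after it is January 20, 1995 (5 days later).
From January 20, 1995 to July 25, 1995: 11 + 28 + 31 + 30 + 31 + 30 + 25 = 186 days (rest of January, February, March, April, May, June, July).
186 ÷ 7 = 26 full weeks with remainder 4, so 26 more Fridays after the first → 27.

27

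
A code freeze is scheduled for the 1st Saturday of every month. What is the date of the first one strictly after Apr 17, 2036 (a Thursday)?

Apr 2036 starts on a Tuesday, so its 1st Saturday is Apr 5, 2036 (4 days in).
That is not after Apr 17, 2036, so look at May 2036.
May 2036 starts on a Thursday, so its 1st Saturday is May 3, 2036 (2 days in).

May 3, 2036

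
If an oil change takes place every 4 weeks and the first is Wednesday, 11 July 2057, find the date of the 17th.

The 17th occurrence is 16 intervals after the first: 16 × 28 = 448 days after 11 July 2057.
July has 31 days — 20 days to the end of July leaves 428.
From end of July to end of 2057 is 153 days (275 left).
January has 31 days (244 left).
February has 28 days (216 left).
March has 31 days (185 left).
April has 30 days (155 left).
May has 31 days (124 left).
June has 30 days (94 left).
July has 31 days (63 left).
August has 31 days (32 left).
September has 30 days (2 left).
2 days into October → 2 October 2058.

2 October 2058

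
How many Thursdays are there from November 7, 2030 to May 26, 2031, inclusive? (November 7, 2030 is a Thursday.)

November 7, 2030 is a Thursday; the first Thursday on or after it is November 7, 2030.
From November 7, 2030 to May 26, 2031: 23 + 31 + 31 + 28 + 31 + 30 + 26 = 200 days (rest of November, December, January, February, March, April, May).
200 ÷ 7 = 28 full weeks with remainder 4, so 28 more Thursdays after the first → 29.

29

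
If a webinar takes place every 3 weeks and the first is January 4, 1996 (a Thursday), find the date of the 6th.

The 6th occurrence is 5 intervals after the first: 5 × 21 = 105 days after January 4, 1996.
January has 31 days — 27 days to the end of January leaves 78.
February has 29 days (49 left).
March has 31 days (18 left).
18 days into April → April 18, 1996.

April 18, 1996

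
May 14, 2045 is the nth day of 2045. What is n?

134

Days in months before May: 31 + 28 + 31 + 30 = 120.
Plus 14 days into May → day 134.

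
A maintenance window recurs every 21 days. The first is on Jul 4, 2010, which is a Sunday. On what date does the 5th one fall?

Sep 26, 2010

The 5th occurrence is 4 intervals after the first: 4 × 21 = 84 days after Jul 4, 2010.
Jul has 31 days — 27 days to the end of Jul leaves 57.
Aug has 31 days (26 left).
26 days into Sep → Sep 26, 2010.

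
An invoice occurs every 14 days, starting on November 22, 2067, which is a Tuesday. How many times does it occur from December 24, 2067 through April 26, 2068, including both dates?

9

Occurrences land 14·i days after November 22, 2067 for i = 0, 1, 2, …
December 24, 2067 is 32 days after the start; 32 ÷ 14 = 2 remainder 4; since the remainder is 4, round up to i = 3. First occurrence in the window: #4 on January 3, 2068 (3×14 = 42 days in).
April 26, 2068 is 156 days after the start; 156 ÷ 14 = 11 remainder 2. Last occurrence in the window: #12 on April 24, 2068.
Occurrences #4 through #12: 9 in total.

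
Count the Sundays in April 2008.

April 1, 2008 is a Tuesday; the first Sunday on or after it is April 6, 2008 (5 days later).
From April 6, 2008 to April 30, 2008 is 30 − 6 = 24 days.
24 ÷ 7 = 3 full weeks with remainder 3, so 3 more Sundays after the first → 4.

4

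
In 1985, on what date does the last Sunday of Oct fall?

The first Sunday of Oct 1985 is Oct 6.
Oct 1985 has 31 days. Adding weeks: 6, 13, 20, 27 — the last one ≤ 31 is the 27th.

Oct 27, 1985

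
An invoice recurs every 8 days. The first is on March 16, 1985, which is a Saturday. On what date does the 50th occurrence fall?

The 50th occurrence is 49 intervals after the first: 49 × 8 = 392 days after March 16, 1985.
March has 31 days — 15 days to the end of March leaves 377.
April has 30 days (347 left).
May has 31 days (316 left).
June has 30 days (286 left).
July has 31 days (255 left).
August has 31 days (224 left).
September has 30 days (194 left).
October has 31 days (163 left).
November has 30 days (133 left).
December has 31 days (102 left).
January has 31 days (71 left).
February has 28 days (43 left).
March has 31 days (12 left).
12 days into April → April 12, 1986.

April 12, 1986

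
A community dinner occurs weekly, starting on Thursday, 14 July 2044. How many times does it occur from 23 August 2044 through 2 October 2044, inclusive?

6

Occurrences land 7·i days after 14 July 2044 for i = 0, 1, 2, …
23 August 2044 is 40 days after the start; 40 ÷ 7 = 5 remainder 5; since the remainder is 5, round up to i = 6. First occurrence in the window: #7 on 25 August 2044 (6×7 = 42 days in).
2 October 2044 is 80 days after the start; 80 ÷ 7 = 11 remainder 3. Last occurrence in the window: #12 on 29 September 2044.
Occurrences #7 through #12: 6 in total.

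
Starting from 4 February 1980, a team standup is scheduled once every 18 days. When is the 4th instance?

The 4th occurrence is 3 intervals after the first: 3 × 18 = 54 days after 4 February 1980.
February has 29 days — 25 days to the end of February leaves 29.
29 days into March → 29 March 1980.

29 March 1980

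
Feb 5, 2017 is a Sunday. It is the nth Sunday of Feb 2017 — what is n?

1st

Day 5 falls in week ⌈5/7⌉ of the month.
Days 1–7 hold the 1st Sunday, 8–14 the 2nd, 15–21 the 3rd, 22–28 the 4th, 29–31 the 5th.
5 is in the range for the 1st.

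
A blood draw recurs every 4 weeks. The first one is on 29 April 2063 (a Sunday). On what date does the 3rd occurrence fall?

The 3rd occurrence is 2 intervals after the first: 2 × 28 = 56 days after 29 April 2063.
April has 30 days — 1 day to the end of April leaves 55.
May has 31 days (24 left).
24 days into June → 24 June 2063.

24 June 2063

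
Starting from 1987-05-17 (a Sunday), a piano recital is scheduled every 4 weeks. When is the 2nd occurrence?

The 2nd occurrence is 1 interval after the first: 1 × 28 = 28 days after 1987-05-17.
May has 31 days — 14 days to the end of May leaves 14.
14 days into June → 1987-06-14.

1987-06-14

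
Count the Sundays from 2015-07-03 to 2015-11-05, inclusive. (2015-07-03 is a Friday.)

18

2015-07-03 is a Friday; the first Sunday on or after it is 2015-07-05 (2 days later).
From 2015-07-05 to 2015-11-05: 26 + 31 + 30 + 31 + 5 = 123 days (rest of July, August, September, October, November).
123 ÷ 7 = 17 full weeks with remainder 4, so 17 more Sundays after the first → 18.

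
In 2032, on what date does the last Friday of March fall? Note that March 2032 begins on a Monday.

March 26, 2032

March 2032 begins on a Monday, so the first Friday is March 5 (4 days later).
March 2032 has 31 days. Adding weeks: 5, 12, 19, 26 — the last one ≤ 31 is the 26th.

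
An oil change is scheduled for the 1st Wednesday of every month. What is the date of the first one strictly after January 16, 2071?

February 4, 2071

January 2071 starts on a Thursday, so its 1st Wednesday is January 7, 2071 (6 days in).
That is not after January 16, 2071, so look at February 2071.
February 2071 starts on a Sunday, so its 1st Wednesday is February 4, 2071 (3 days in).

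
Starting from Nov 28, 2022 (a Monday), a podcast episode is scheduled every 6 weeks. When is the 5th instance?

The 5th occurrence is 4 intervals after the first: 4 × 42 = 168 days after Nov 28, 2022.
Nov has 30 days — 2 days to the end of Nov leaves 166.
Dec has 31 days (135 left).
Jan has 31 days (104 left).
Feb has 28 days (76 left).
Mar has 31 days (45 left).
Apr has 30 days (15 left).
15 days into May → May 15, 2023.

May 15, 2023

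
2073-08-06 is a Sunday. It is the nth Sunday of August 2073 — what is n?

Day 6 falls in week ⌈6/7⌉ of the month.
Days 1–7 hold the 1st Sunday, 8–14 the 2nd, 15–21 the 3rd, 22–28 the 4th, 29–31 the 5th.
6 is in the range for the 1st.

1st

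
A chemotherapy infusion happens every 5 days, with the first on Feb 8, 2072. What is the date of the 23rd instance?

May 28, 2072

The 23rd occurrence is 22 intervals after the first: 22 × 5 = 110 days after Feb 8, 2072.
Feb has 29 days — 21 days to the end of Feb leaves 89.
Mar has 31 days (58 left).
Apr has 30 days (28 left).
28 days into May → May 28, 2072.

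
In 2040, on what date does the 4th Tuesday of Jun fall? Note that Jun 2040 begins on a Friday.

Jun 26, 2040

Jun 2040 begins on a Friday, so the first Tuesday is Jun 5 (4 days later).
The 4th Tuesday is 3 weeks later: 5 + 21 = 26.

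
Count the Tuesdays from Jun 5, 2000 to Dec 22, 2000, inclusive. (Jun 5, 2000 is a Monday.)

29

Jun 5, 2000 is a Monday; the first Tuesday on or after it is Jun 6, 2000 (1 day later).
From Jun 6, 2000 to Dec 22, 2000: 24 + 31 + 31 + 30 + 31 + 30 + 22 = 199 days (rest of Jun, Jul, Aug, Sep, Oct, Nov, Dec).
199 ÷ 7 = 28 full weeks with remainder 3, so 28 more Tuesdays after the first → 29.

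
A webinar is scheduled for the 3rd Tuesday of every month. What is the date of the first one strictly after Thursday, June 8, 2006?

June 2006 starts on a Thursday; its first Tuesday is the 6th, so the 3rd Tuesday is the 20th — June 20, 2006.
June 20, 2006 is after June 8, 2006, so that is the next one.

June 20, 2006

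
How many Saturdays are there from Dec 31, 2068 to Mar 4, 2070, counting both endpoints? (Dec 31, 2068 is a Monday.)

61

Dec 31, 2068 is a Monday; the first Saturday on or after it is Jan 5, 2069 (5 days later).
From Jan 5, 2069 to Mar 4, 2070: 360 + 63 = 423 days (rest of 2069, to Mar 4, 2070 in 2070).
423 ÷ 7 = 60 full weeks with remainder 3, so 60 more Saturdays after the first → 61.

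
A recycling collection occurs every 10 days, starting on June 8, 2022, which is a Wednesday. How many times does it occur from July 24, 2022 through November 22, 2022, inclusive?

12

Occurrences land 10·i days after June 8, 2022 for i = 0, 1, 2, …
July 24, 2022 is 46 days after the start; 46 ÷ 10 = 4 remainder 6; since the remainder is 6, round up to i = 5. First occurrence in the window: #6 on July 28, 2022 (5×10 = 50 days in).
November 22, 2022 is 167 days after the start; 167 ÷ 10 = 16 remainder 7. Last occurrence in the window: #17 on November 15, 2022.
Occurrences #6 through #17: 12 in total.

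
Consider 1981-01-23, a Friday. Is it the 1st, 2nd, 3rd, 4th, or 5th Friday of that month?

4th

Day 23 falls in week ⌈23/7⌉ of the month.
Days 1–7 hold the 1st Friday, 8–14 the 2nd, 15–21 the 3rd, 22–28 the 4th, 29–31 the 5th.
23 is in the range for the 4th.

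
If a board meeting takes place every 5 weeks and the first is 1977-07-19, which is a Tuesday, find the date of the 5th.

The 5th occurrence is 4 intervals after the first: 4 × 35 = 140 days after 1977-07-19.
July has 31 days — 12 days to the end of July leaves 128.
August has 31 days (97 left).
September has 30 days (67 left).
October has 31 days (36 left).
November has 30 days (6 left).
6 days into December → 1977-12-06.

1977-12-06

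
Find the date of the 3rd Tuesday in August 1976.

The first Tuesday of August 1976 is August 3.
The 3rd Tuesday is 2 weeks later: 3 + 14 = 17.

August 17, 1976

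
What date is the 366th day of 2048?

2048-12-31

January has 31 days (366 − 31 = 335 remain).
February has 29 days (335 − 29 = 306 remain).
March has 31 days (306 − 31 = 275 remain).
April has 30 days (275 − 30 = 245 remain).
May has 31 days (245 − 31 = 214 remain).
June has 30 days (214 − 30 = 184 remain).
July has 31 days (184 − 31 = 153 remain).
August has 31 days (153 − 31 = 122 remain).
September has 30 days (122 − 30 = 92 remain).
October has 31 days (92 − 31 = 61 remain).
November has 30 days (61 − 30 = 31 remain).
31 into December → December 31.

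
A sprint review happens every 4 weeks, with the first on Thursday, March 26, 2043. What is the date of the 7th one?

The 7th occurrence is 6 intervals after the first: 6 × 28 = 168 days after March 26, 2043.
March has 31 days — 5 days to the end of March leaves 163.
April has 30 days (133 left).
May has 31 days (102 left).
June has 30 days (72 left).
July has 31 days (41 left).
August has 31 days (10 left).
10 days into September → September 10, 2043.

September 10, 2043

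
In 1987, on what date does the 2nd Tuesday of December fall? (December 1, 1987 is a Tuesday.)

December 8, 1987

December 1987 begins on a Tuesday, so the first Tuesday is December 1.
The 2nd Tuesday is 1 weeks later: 1 + 7 = 8.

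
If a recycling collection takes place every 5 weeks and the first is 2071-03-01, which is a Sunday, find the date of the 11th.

The 11th occurrence is 10 intervals after the first: 10 × 35 = 350 days after 2071-03-01.
March has 31 days — 30 days to the end of March leaves 320.
April has 30 days (290 left).
May has 31 days (259 left).
June has 30 days (229 left).
July has 31 days (198 left).
August has 31 days (167 left).
September has 30 days (137 left).
October has 31 days (106 left).
November has 30 days (76 left).
December has 31 days (45 left).
January has 31 days (14 left).
14 days into February → 2072-02-14.

2072-02-14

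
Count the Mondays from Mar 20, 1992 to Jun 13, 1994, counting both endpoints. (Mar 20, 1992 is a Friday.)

117

Mar 20, 1992 is a Friday; the first Monday on or after it is Mar 23, 1992 (3 days later).
From Mar 23, 1992 to Jun 13, 1994: 283 + 365 + 164 = 812 days (rest of 1992, 1993, to Jun 13, 1994 in 1994).
812 ÷ 7 = 116 full weeks with remainder 0, so 116 more Mondays after the first → 117.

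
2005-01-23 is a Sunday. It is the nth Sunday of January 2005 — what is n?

Day 23 falls in week ⌈23/7⌉ of the month.
Days 1–7 hold the 1st Sunday, 8–14 the 2nd, 15–21 the 3rd, 22–28 the 4th, 29–31 the 5th.
23 is in the range for the 4th.

4th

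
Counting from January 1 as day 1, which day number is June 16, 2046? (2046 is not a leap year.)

Days in months before June: 31 + 28 + 31 + 30 + 31 = 151.
Plus 16 days into June → day 167.

167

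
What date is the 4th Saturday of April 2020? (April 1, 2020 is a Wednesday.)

April 25, 2020

April 2020 begins on a Wednesday, so the first Saturday is April 4 (3 days later).
The 4th Saturday is 3 weeks later: 4 + 21 = 25.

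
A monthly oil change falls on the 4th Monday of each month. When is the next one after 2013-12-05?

2013-12-23

December 2013 starts on a Sunday; its first Monday is the 2nd, so the 4th Monday is the 23rd — 2013-12-23.
2013-12-23 is after 2013-12-05, so that is the next one.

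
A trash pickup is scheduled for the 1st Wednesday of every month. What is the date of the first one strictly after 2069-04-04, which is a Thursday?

2069-05-01

April 2069 starts on a Monday, so its 1st Wednesday is 2069-04-03 (2 days in).
That is not after 2069-04-04, so look at May 2069.
May 2069 starts on a Wednesday, so its 1st Wednesday is 2069-05-01.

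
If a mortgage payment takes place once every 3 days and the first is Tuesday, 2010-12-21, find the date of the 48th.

2011-05-11

The 48th occurrence is 47 intervals after the first: 47 × 3 = 141 days after 2010-12-21.
December has 31 days — 10 days to the end of December leaves 131.
January has 31 days (100 left).
February has 28 days (72 left).
March has 31 days (41 left).
April has 30 days (11 left).
11 days into May → 2011-05-11.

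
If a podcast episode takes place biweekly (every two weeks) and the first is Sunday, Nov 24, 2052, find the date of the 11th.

Apr 13, 2053

The 11th occurrence is 10 intervals after the first: 10 × 14 = 140 days after Nov 24, 2052.
Nov has 30 days — 6 days to the end of Nov leaves 134.
Dec has 31 days (103 left).
Jan has 31 days (72 left).
Feb has 28 days (44 left).
Mar has 31 days (13 left).
13 days into Apr → Apr 13, 2053.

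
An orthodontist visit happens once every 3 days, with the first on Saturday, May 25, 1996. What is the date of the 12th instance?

June 27, 1996

The 12th occurrence is 11 intervals after the first: 11 × 3 = 33 days after May 25, 1996.
May has 31 days — 6 days to the end of May leaves 27.
27 days into June → June 27, 1996.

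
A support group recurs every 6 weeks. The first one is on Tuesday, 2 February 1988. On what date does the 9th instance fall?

3 January 1989

The 9th occurrence is 8 intervals after the first: 8 × 42 = 336 days after 2 February 1988.
February has 29 days — 27 days to the end of February leaves 309.
March has 31 days (278 left).
April has 30 days (248 left).
May has 31 days (217 left).
June has 30 days (187 left).
July has 31 days (156 left).
August has 31 days (125 left).
September has 30 days (95 left).
October has 31 days (64 left).
November has 30 days (34 left).
December has 31 days (3 left).
3 days into January → 3 January 1989.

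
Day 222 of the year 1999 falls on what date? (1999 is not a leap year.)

Aug 10, 1999

Jan has 31 days (222 − 31 = 191 remain).
Feb has 28 days (191 − 28 = 163 remain).
Mar has 31 days (163 − 31 = 132 remain).
Apr has 30 days (132 − 30 = 102 remain).
May has 31 days (102 − 31 = 71 remain).
Jun has 30 days (71 − 30 = 41 remain).
Jul has 31 days (41 − 31 = 10 remain).
10 into Aug → Aug 10.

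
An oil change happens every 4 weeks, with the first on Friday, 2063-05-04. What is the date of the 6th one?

2063-09-21

The 6th occurrence is 5 intervals after the first: 5 × 28 = 140 days after 2063-05-04.
May has 31 days — 27 days to the end of May leaves 113.
June has 30 days (83 left).
July has 31 days (52 left).
August has 31 days (21 left).
21 days into September → 2063-09-21.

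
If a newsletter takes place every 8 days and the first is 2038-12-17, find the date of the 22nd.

The 22nd occurrence is 21 intervals after the first: 21 × 8 = 168 days after 2038-12-17.
December has 31 days — 14 days to the end of December leaves 154.
January has 31 days (123 left).
February has 28 days (95 left).
March has 31 days (64 left).
April has 30 days (34 left).
May has 31 days (3 left).
3 days into June → 2039-06-03.

2039-06-03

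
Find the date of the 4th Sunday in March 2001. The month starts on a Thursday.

25 March 2001

March 2001 begins on a Thursday, so the first Sunday is March 4 (3 days later).
The 4th Sunday is 3 weeks later: 4 + 21 = 25.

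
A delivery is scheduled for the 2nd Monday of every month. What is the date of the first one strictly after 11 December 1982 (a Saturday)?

December 1982 starts on a Wednesday; its first Monday is the 6th, so the 2nd Monday is the 13th — 13 December 1982.
13 December 1982 is after 11 December 1982, so that is the next one.

13 December 1982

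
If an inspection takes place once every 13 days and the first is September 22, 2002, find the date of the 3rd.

The 3rd occurrence is 2 intervals after the first: 2 × 13 = 26 days after September 22, 2002.
September has 30 days — 8 days to the end of September leaves 18.
18 days into October → October 18, 2002.

October 18, 2002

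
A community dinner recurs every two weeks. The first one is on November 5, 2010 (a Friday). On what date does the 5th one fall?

December 31, 2010

The 5th occurrence is 4 intervals after the first: 4 × 14 = 56 days after November 5, 2010.
November has 30 days — 25 days to the end of November leaves 31.
31 days into December → December 31, 2010.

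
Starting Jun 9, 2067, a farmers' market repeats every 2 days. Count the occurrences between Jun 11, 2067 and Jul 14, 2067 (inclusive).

17

Occurrences land 2·i days after Jun 9, 2067 for i = 0, 1, 2, …
Jun 11, 2067 is 2 days after the start; 2 ÷ 2 = 1 remainder 0. First occurrence in the window: #2 on Jun 11, 2067 (1×2 = 2 days in).
Jul 14, 2067 is 35 days after the start; 35 ÷ 2 = 17 remainder 1. Last occurrence in the window: #18 on Jul 13, 2067.
Occurrences #2 through #18: 17 in total.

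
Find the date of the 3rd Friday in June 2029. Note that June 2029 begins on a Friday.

15 June 2029

June 2029 begins on a Friday, so the first Friday is June 1.
The 3rd Friday is 2 weeks later: 1 + 14 = 15.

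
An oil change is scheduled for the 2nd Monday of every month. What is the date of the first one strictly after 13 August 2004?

August 2004 starts on a Sunday; its first Monday is the 2nd, so the 2nd Monday is the 9th — 9 August 2004.
That is not after 13 August 2004, so look at September 2004.
September 2004 starts on a Wednesday; its first Monday is the 6th, so the 2nd Monday is the 13th — 13 September 2004.

13 September 2004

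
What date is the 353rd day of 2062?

Dec 19, 2062

Jan has 31 days (353 − 31 = 322 remain).
Feb has 28 days (322 − 28 = 294 remain).
Mar has 31 days (294 − 31 = 263 remain).
Apr has 30 days (263 − 30 = 233 remain).
May has 31 days (233 − 31 = 202 remain).
Jun has 30 days (202 − 30 = 172 remain).
Jul has 31 days (172 − 31 = 141 remain).
Aug has 31 days (141 − 31 = 110 remain).
Sep has 30 days (110 − 30 = 80 remain).
Oct has 31 days (80 − 31 = 49 remain).
Nov has 30 days (49 − 30 = 19 remain).
19 into Dec → Dec 19.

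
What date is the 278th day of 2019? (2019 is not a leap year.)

2019-10-05

January has 31 days (278 − 31 = 247 remain).
February has 28 days (247 − 28 = 219 remain).
March has 31 days (219 − 31 = 188 remain).
April has 30 days (188 − 30 = 158 remain).
May has 31 days (158 − 31 = 127 remain).
June has 30 days (127 − 30 = 97 remain).
July has 31 days (97 − 31 = 66 remain).
August has 31 days (66 − 31 = 35 remain).
September has 30 days (35 − 30 = 5 remain).
5 into October → October 5.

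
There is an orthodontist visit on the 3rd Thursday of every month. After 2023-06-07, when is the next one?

2023-06-15

June 2023 starts on a Thursday; its first Thursday is the 1st, so the 3rd Thursday is the 15th — 2023-06-15.
2023-06-15 is after 2023-06-07, so that is the next one.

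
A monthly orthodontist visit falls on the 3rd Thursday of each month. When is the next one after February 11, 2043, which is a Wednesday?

February 19, 2043

February 2043 starts on a Sunday; its first Thursday is the 5th, so the 3rd Thursday is the 19th — February 19, 2043.
February 19, 2043 is after February 11, 2043, so that is the next one.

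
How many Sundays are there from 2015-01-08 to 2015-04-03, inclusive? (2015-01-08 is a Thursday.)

2015-01-08 is a Thursday; the first Sunday on or after it is 2015-01-11 (3 days later).
From 2015-01-11 to 2015-04-03: 20 + 28 + 31 + 3 = 82 days (rest of January, February, March, April).
82 ÷ 7 = 11 full weeks with remainder 5, so 11 more Sundays after the first → 12.

12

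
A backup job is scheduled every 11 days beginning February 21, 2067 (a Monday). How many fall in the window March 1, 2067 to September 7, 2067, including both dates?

Occurrences land 11·i days after February 21, 2067 for i = 0, 1, 2, …
March 1, 2067 is 8 days after the start; 8 ÷ 11 = 0 remainder 8; since the remainder is 8, round up to i = 1. First occurrence in the window: #2 on March 4, 2067 (1×11 = 11 days in).
September 7, 2067 is 198 days after the start; 198 ÷ 11 = 18 remainder 0. Last occurrence in the window: #19 on September 7, 2067.
Occurrences #2 through #19: 18 in total.

18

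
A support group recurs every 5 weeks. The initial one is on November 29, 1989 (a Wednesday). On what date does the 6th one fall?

May 23, 1990

The 6th occurrence is 5 intervals after the first: 5 × 35 = 175 days after November 29, 1989.
November has 30 days — 1 day to the end of November leaves 174.
December has 31 days (143 left).
January has 31 days (112 left).
February has 28 days (84 left).
March has 31 days (53 left).
April has 30 days (23 left).
23 days into May → May 23, 1990.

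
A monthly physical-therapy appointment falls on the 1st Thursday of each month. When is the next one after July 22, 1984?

August 2, 1984

July 1984 starts on a Sunday, so its 1st Thursday is July 5, 1984 (4 days in).
That is not after July 22, 1984, so look at August 1984.
August 1984 starts on a Wednesday, so its 1st Thursday is August 2, 1984 (1 day in).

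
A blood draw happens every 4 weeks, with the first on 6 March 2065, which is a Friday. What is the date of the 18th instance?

The 18th occurrence is 17 intervals after the first: 17 × 28 = 476 days after 6 March 2065.
March has 31 days — 25 days to the end of March leaves 451.
From end of March to end of 2065 is 275 days (176 left).
January has 31 days (145 left).
February has 28 days (117 left).
March has 31 days (86 left).
April has 30 days (56 left).
May has 31 days (25 left).
25 days into June → 25 June 2066.

25 June 2066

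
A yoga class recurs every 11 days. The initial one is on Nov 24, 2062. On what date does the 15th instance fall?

The 15th occurrence is 14 intervals after the first: 14 × 11 = 154 days after Nov 24, 2062.
Nov has 30 days — 6 days to the end of Nov leaves 148.
Dec has 31 days (117 left).
Jan has 31 days (86 left).
Feb has 28 days (58 left).
Mar has 31 days (27 left).
27 days into Apr → Apr 27, 2063.

Apr 27, 2063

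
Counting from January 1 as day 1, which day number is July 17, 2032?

Days in months before July: 31 + 29 + 31 + 30 + 31 + 30 = 182.
Plus 17 days into July → day 199.

199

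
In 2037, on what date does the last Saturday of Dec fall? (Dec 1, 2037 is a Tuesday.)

Dec 26, 2037

Dec 2037 begins on a Tuesday, so the first Saturday is Dec 5 (4 days later).
Dec 2037 has 31 days. Adding weeks: 5, 12, 19, 26 — the last one ≤ 31 is the 26th.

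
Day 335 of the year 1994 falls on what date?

January has 31 days (335 − 31 = 304 remain).
February has 28 days (304 − 28 = 276 remain).
March has 31 days (276 − 31 = 245 remain).
April has 30 days (245 − 30 = 215 remain).
May has 31 days (215 − 31 = 184 remain).
June has 30 days (184 − 30 = 154 remain).
July has 31 days (154 − 31 = 123 remain).
August has 31 days (123 − 31 = 92 remain).
September has 30 days (92 − 30 = 62 remain).
October has 31 days (62 − 31 = 31 remain).
November has 30 days (31 − 30 = 1 remain).
1 into December → December 1.

1994-12-01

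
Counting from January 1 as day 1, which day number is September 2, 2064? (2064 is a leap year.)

Days in months before September: 31 + 29 + 31 + 30 + 31 + 30 + 31 + 31 = 244.
Plus 2 days into September → day 246.

246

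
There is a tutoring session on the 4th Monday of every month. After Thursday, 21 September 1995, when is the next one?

September 1995 starts on a Friday; its first Monday is the 4th, so the 4th Monday is the 25th — 25 September 1995.
25 September 1995 is after 21 September 1995, so that is the next one.

25 September 1995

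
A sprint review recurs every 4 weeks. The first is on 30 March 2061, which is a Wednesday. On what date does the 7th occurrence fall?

The 7th occurrence is 6 intervals after the first: 6 × 28 = 168 days after 30 March 2061.
March has 31 days — 1 day to the end of March leaves 167.
April has 30 days (137 left).
May has 31 days (106 left).
June has 30 days (76 left).
July has 31 days (45 left).
August has 31 days (14 left).
14 days into September → 14 September 2061.

14 September 2061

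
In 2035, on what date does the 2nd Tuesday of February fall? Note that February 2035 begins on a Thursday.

February 2035 begins on a Thursday, so the first Tuesday is February 6 (5 days later).
The 2nd Tuesday is 1 weeks later: 6 + 7 = 13.

13 February 2035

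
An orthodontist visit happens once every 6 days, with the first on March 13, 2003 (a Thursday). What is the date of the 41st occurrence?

The 41st occurrence is 40 intervals after the first: 40 × 6 = 240 days after March 13, 2003.
March has 31 days — 18 days to the end of March leaves 222.
April has 30 days (192 left).
May has 31 days (161 left).
June has 30 days (131 left).
July has 31 days (100 left).
August has 31 days (69 left).
September has 30 days (39 left).
October has 31 days (8 left).
8 days into November → November 8, 2003.

November 8, 2003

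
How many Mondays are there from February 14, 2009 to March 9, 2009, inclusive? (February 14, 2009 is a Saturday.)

February 14, 2009 is a Saturday; the first Monday on or after it is February 16, 2009 (2 days later).
From February 16, 2009 to March 9, 2009: 12 + 9 = 21 days (rest of February, March).
21 ÷ 7 = 3 full weeks with remainder 0, so 3 more Mondays after the first → 4.

4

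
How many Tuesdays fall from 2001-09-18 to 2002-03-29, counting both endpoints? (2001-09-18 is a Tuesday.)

2001-09-18 is a Tuesday; the first Tuesday on or after it is 2001-09-18.
From 2001-09-18 to 2002-03-29: 12 + 31 + 30 + 31 + 31 + 28 + 29 = 192 days (rest of September, October, November, December, January, February, March).
192 ÷ 7 = 27 full weeks with remainder 3, so 27 more Tuesdays after the first → 28.

28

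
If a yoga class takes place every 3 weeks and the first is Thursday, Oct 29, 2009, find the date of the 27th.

The 27th occurrence is 26 intervals after the first: 26 × 21 = 546 days after Oct 29, 2009.
Oct has 31 days — 2 days to the end of Oct leaves 544.
From end of Oct to end of 2009 is 61 days (483 left).
2010 has 365 days (118 left).
Jan has 31 days (87 left).
Feb has 28 days (59 left).
Mar has 31 days (28 left).
28 days into Apr → Apr 28, 2011.

Apr 28, 2011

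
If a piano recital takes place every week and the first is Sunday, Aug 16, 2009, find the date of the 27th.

The 27th occurrence is 26 intervals after the first: 26 × 7 = 182 days after Aug 16, 2009.
Aug has 31 days — 15 days to the end of Aug leaves 167.
Sep has 30 days (137 left).
Oct has 31 days (106 left).
Nov has 30 days (76 left).
Dec has 31 days (45 left).
Jan has 31 days (14 left).
14 days into Feb → Feb 14, 2010.

Feb 14, 2010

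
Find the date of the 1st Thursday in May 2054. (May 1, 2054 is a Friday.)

May 7, 2054

May 2054 begins on a Friday, so the first Thursday is May 7 (6 days later).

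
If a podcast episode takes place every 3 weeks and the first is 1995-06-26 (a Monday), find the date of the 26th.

The 26th occurrence is 25 intervals after the first: 25 × 21 = 525 days after 1995-06-26.
June has 30 days — 4 days to the end of June leaves 521.
From end of June to end of 1995 is 184 days (337 left).
January has 31 days (306 left).
February has 29 days (277 left).
March has 31 days (246 left).
April has 30 days (216 left).
May has 31 days (185 left).
June has 30 days (155 left).
July has 31 days (124 left).
August has 31 days (93 left).
September has 30 days (63 left).
October has 31 days (32 left).
November has 30 days (2 left).
2 days into December → 1996-12-02.

1996-12-02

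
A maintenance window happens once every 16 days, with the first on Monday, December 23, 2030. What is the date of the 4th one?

February 9, 2031

The 4th occurrence is 3 intervals after the first: 3 × 16 = 48 days after December 23, 2030.
December has 31 days — 8 days to the end of December leaves 40.
January has 31 days (9 left).
9 days into February → February 9, 2031.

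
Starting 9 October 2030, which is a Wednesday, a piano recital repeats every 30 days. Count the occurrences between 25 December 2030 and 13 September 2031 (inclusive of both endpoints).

Occurrences land 30·i days after 9 October 2030 for i = 0, 1, 2, …
25 December 2030 is 77 days after the start; 77 ÷ 30 = 2 remainder 17; since the remainder is 17, round up to i = 3. First occurrence in the window: #4 on 7 January 2031 (3×30 = 90 days in).
13 September 2031 is 339 days after the start; 339 ÷ 30 = 11 remainder 9. Last occurrence in the window: #12 on 4 September 2031.
Occurrences #4 through #12: 9 in total.

9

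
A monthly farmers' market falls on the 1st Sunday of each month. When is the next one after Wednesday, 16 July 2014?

3 August 2014

July 2014 starts on a Tuesday, so its 1st Sunday is 6 July 2014 (5 days in).
That is not after 16 July 2014, so look at August 2014.
August 2014 starts on a Friday, so its 1st Sunday is 3 August 2014 (2 days in).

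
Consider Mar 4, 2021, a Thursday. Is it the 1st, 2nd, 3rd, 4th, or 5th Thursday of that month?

Day 4 falls in week ⌈4/7⌉ of the month.
Days 1–7 hold the 1st Thursday, 8–14 the 2nd, 15–21 the 3rd, 22–28 the 4th, 29–31 the 5th.
4 is in the range for the 1st.

1st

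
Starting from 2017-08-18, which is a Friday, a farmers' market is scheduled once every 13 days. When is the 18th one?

The 18th occurrence is 17 intervals after the first: 17 × 13 = 221 days after 2017-08-18.
August has 31 days — 13 days to the end of August leaves 208.
September has 30 days (178 left).
October has 31 days (147 left).
November has 30 days (117 left).
December has 31 days (86 left).
January has 31 days (55 left).
February has 28 days (27 left).
27 days into March → 2018-03-27.

2018-03-27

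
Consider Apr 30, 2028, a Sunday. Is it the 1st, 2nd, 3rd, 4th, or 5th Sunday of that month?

Day 30 falls in week ⌈30/7⌉ of the month.
Days 1–7 hold the 1st Sunday, 8–14 the 2nd, 15–21 the 3rd, 22–28 the 4th, 29–31 the 5th.
30 is in the range for the 5th.

5th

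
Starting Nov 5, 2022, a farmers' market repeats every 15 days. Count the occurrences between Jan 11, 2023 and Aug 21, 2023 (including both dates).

Occurrences land 15·i days after Nov 5, 2022 for i = 0, 1, 2, …
Jan 11, 2023 is 67 days after the start; 67 ÷ 15 = 4 remainder 7; since the remainder is 7, round up to i = 5. First occurrence in the window: #6 on Jan 19, 2023 (5×15 = 75 days in).
Aug 21, 2023 is 289 days after the start; 289 ÷ 15 = 19 remainder 4. Last occurrence in the window: #20 on Aug 17, 2023.
Occurrences #6 through #20: 15 in total.

15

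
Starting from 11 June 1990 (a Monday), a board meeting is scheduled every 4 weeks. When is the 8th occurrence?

The 8th occurrence is 7 intervals after the first: 7 × 28 = 196 days after 11 June 1990.
June has 30 days — 19 days to the end of June leaves 177.
July has 31 days (146 left).
August has 31 days (115 left).
September has 30 days (85 left).
October has 31 days (54 left).
November has 30 days (24 left).
24 days into December → 24 December 1990.

24 December 1990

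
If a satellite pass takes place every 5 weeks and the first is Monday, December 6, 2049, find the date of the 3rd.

The 3rd occurrence is 2 intervals after the first: 2 × 35 = 70 days after December 6, 2049.
December has 31 days — 25 days to the end of December leaves 45.
January has 31 days (14 left).
14 days into February → February 14, 2050.

February 14, 2050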